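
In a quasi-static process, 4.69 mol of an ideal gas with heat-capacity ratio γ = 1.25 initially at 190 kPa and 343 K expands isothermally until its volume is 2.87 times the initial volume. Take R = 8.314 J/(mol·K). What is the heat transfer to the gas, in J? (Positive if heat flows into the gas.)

V₁ = nRT₁/P₁ = 4.69×8.314×343/190 = 70.4 L.
Isothermal: T stays 343 K; PV = const ⇒ V₂ = 202 L, P₂ = 66.2 kPa.
ΔU = 0 (ideal gas, T constant).
W = nRT ln(V₂/V₁) = 4.69×8.314×343×ln(2.87) = 14100 J.
Q = ΔU + W = 14100 J.

14100 J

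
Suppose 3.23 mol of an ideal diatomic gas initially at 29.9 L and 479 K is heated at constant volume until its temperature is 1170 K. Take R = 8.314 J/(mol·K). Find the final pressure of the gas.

P₁ = nRT₁/V₁ = 3.23×8.314×479/29.9 = 430 kPa.
Isochoric: V stays 29.9 L; P/T = const ⇒ T₂ = 1170 K, P₂ = 1050 kPa.

1050 kPa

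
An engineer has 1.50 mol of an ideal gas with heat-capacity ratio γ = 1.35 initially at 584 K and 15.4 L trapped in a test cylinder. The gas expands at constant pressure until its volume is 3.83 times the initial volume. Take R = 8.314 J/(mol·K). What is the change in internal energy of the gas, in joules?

58900 J

P₁ = nRT₁/V₁ = 1.50×8.314×584/15.4 = 473 kPa.
Isobaric: P stays 473 kPa; V/T = const ⇒ T₂ = 2240 K, V₂ = 59.0 L.
For an ideal gas ΔU = nCvΔT with Cv = R/(γ−1) = 23.8 J/(mol·K).
ΔU = 1.50×23.8×(2240−584) = 58900 J.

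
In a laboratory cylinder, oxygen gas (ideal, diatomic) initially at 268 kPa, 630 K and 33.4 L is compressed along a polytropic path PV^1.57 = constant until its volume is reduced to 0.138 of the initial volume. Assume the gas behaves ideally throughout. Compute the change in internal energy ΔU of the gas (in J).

46800 J

n = P₁V₁/(RT₁) = 268×33.4/(8.314×630) = 1.71 mol.
Polytropic n=1.57: T₂ = T₁(V₁/V₂)^(n−1) = 630×(7.25)^0.57 = 1950 K; P₂ = P₁(V₁/V₂)^n = 6010 kPa.
For an ideal gas ΔU = nCvΔT with Cv = (5/2)R = 20.8 J/(mol·K).
ΔU = 1.71×20.8×(1950−630) = 46800 J.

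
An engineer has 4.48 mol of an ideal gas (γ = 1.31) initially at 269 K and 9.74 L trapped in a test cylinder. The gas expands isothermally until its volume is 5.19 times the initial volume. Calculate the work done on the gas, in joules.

-16500 J

P₁ = nRT₁/V₁ = 4.48×8.314×269/9.74 = 1030 kPa.
Isothermal: T stays 269 K; PV = const ⇒ V₂ = 50.6 L, P₂ = 198 kPa.
W = nRT ln(V₂/V₁) = 4.48×8.314×269×ln(5.19) = 16500 J.
Work done on the gas = −W_by = -16500 J.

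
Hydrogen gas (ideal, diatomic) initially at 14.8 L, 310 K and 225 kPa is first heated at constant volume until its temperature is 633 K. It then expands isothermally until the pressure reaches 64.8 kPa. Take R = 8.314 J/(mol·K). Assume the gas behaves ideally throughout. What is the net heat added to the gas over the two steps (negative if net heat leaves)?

n = P₁V₁/(RT₁) = 225×14.8/(8.314×310) = 1.29 mol.
Step 1 — Isochoric: V stays 14.8 L; P/T = const ⇒ T₂ = 633 K, P₂ = 459 kPa.
W = 0 (no volume change).
ΔU = nCvΔT = 1.29×20.8×(633−310) = 8670 J.
Q = ΔU = 8670 J.
State after step 1: P = 459 kPa, V = 14.8 L, T = 633 K.
Step 2 — Isothermal: T stays 633 K; PV = const ⇒ V₂ = 105 L, P₂ = 64.8 kPa.
ΔU = 0 (ideal gas, T constant).
W = nRT ln(V₂/V₁) = 1.29×8.314×633×ln(7.09) = 13300 J.
Q = ΔU + W = 13300 J.
Net over both steps: W = 13300 J, Q = 22000 J, ΔU = 8670 J.

22000 J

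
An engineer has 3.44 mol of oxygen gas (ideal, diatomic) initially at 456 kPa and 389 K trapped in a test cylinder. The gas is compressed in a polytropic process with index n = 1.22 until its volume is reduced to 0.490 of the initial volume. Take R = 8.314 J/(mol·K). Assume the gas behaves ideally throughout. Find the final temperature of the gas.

455 K

V₁ = nRT₁/P₁ = 3.44×8.314×389/456 = 24.4 L.
Polytropic n=1.22: T₂ = T₁(V₁/V₂)^(n−1) = 389×(2.04)^0.22 = 455 K; P₂ = P₁(V₁/V₂)^n = 1090 kPa.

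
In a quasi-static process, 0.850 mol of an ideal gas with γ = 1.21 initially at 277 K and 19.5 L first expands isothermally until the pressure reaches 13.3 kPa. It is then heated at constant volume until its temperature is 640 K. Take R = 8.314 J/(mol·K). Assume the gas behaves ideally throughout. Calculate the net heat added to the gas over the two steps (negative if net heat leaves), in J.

P₁ = nRT₁/V₁ = 0.850×8.314×277/19.5 = 100 kPa.
Step 1 — Isothermal: T stays 277 K; PV = const ⇒ V₂ = 147 L, P₂ = 13.3 kPa.
ΔU = 0 (ideal gas, T constant).
W = nRT ln(V₂/V₁) = 0.850×8.314×277×ln(7.55) = 3960 J.
Q = ΔU + W = 3960 J.
State after step 1: P = 13.3 kPa, V = 147 L, T = 277 K.
Step 2 — Isochoric: V stays 147 L; P/T = const ⇒ T₂ = 640 K, P₂ = 30.7 kPa.
W = 0 (no volume change).
ΔU = nCvΔT = 0.850×39.6×(640−277) = 12200 J.
Q = ΔU = 12200 J.
Net over both steps: W = 3960 J, Q = 16200 J, ΔU = 12200 J.

16200 J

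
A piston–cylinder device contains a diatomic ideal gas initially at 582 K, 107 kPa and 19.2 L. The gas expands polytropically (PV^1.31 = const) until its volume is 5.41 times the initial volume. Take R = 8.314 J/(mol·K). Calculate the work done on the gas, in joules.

n = P₁V₁/(RT₁) = 107×19.2/(8.314×582) = 0.425 mol.
Polytropic n=1.31: T₂ = T₁(V₁/V₂)^(n−1) = 582×(0.185)^0.31 = 345 K; P₂ = P₁(V₁/V₂)^n = 11.7 kPa.
W = (P₁V₁−P₂V₂)/(n−1) = (107×19.2−11.7×104)/0.31 = 2700 J.
Work done on the gas = −W_by = -2700 J.

-2700 J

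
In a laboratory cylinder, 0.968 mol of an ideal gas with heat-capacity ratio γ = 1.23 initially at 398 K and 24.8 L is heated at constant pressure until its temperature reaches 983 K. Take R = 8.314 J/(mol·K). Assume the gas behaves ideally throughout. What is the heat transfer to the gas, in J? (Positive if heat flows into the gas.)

P₁ = nRT₁/V₁ = 0.968×8.314×398/24.8 = 129 kPa.
Isobaric: P stays 129 kPa; V/T = const ⇒ T₂ = 983 K, V₂ = 61.3 L.
W = PΔV = 129×(61.3−24.8) kPa·L = 4710 J.
ΔU = nCvΔT = 0.968×36.1×(983−398) = 20500 J.
Q = ΔU + W = nCpΔT = 25200 J.

25200 J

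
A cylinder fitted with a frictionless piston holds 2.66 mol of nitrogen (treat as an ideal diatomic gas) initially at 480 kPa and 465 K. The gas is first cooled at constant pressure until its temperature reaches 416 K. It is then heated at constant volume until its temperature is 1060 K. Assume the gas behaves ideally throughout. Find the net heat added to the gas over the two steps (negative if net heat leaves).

V₁ = nRT₁/P₁ = 2.66×8.314×465/480 = 21.4 L.
Step 1 — Isobaric: P stays 480 kPa; V/T = const ⇒ T₂ = 416 K, V₂ = 19.2 L.
W = PΔV = 480×(19.2−21.4) kPa·L = -1080 J.
ΔU = nCvΔT = 2.66×20.8×(416−465) = -2710 J.
Q = ΔU + W = nCpΔT = -3790 J.
State after step 1: P = 480 kPa, V = 19.2 L, T = 416 K.
Step 2 — Isochoric: V stays 19.2 L; P/T = const ⇒ T₂ = 1060 K, P₂ = 1220 kPa.
W = 0 (no volume change).
ΔU = nCvΔT = 2.66×20.8×(1060−416) = 35600 J.
Q = ΔU = 35600 J.
Net over both steps: W = -1080 J, Q = 31800 J, ΔU = 32900 J.

31800 J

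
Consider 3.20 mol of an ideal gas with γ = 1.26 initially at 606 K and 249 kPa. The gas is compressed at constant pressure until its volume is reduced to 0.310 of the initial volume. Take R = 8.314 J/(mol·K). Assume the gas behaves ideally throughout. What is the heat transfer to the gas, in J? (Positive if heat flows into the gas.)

V₁ = nRT₁/P₁ = 3.20×8.314×606/249 = 64.7 L.
Isobaric: P stays 249 kPa; V/T = const ⇒ T₂ = 188 K, V₂ = 20.1 L.
W = PΔV = 249×(20.1−64.7) kPa·L = -11100 J.
ΔU = nCvΔT = 3.20×32.0×(188−606) = -42800 J.
Q = ΔU + W = nCpΔT = -53900 J.

-53900 J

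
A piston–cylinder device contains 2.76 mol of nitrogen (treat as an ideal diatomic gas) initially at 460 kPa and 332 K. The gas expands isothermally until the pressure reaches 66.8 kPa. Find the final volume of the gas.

V₁ = nRT₁/P₁ = 2.76×8.314×332/460 = 16.6 L.
Isothermal: T stays 332 K; PV = const ⇒ V₂ = 114 L, P₂ = 66.8 kPa.

114 L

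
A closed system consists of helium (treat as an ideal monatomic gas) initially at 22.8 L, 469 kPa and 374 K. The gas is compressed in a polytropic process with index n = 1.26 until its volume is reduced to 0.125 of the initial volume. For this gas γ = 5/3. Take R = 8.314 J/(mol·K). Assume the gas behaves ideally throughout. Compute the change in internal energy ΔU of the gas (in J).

n = P₁V₁/(RT₁) = 469×22.8/(8.314×374) = 3.44 mol.
Polytropic n=1.26: T₂ = T₁(V₁/V₂)^(n−1) = 374×(8.00)^0.26 = 642 K; P₂ = P₁(V₁/V₂)^n = 6440 kPa.
For an ideal gas ΔU = nCvΔT with Cv = (3/2)R = 12.5 J/(mol·K).
ΔU = 3.44×12.5×(642−374) = 11500 J.

11500 J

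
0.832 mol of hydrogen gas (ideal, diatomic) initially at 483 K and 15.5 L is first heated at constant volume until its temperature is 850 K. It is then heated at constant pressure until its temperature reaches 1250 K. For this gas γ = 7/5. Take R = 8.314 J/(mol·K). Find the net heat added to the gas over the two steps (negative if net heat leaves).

16000 J

P₁ = nRT₁/V₁ = 0.832×8.314×483/15.5 = 216 kPa.
Step 1 — Isochoric: V stays 15.5 L; P/T = const ⇒ T₂ = 850 K, P₂ = 379 kPa.
W = 0 (no volume change).
ΔU = nCvΔT = 0.832×20.8×(850−483) = 6350 J.
Q = ΔU = 6350 J.
State after step 1: P = 379 kPa, V = 15.5 L, T = 850 K.
Step 2 — Isobaric: P stays 379 kPa; V/T = const ⇒ T₂ = 1250 K, V₂ = 22.8 L.
W = PΔV = 379×(22.8−15.5) kPa·L = 2770 J.
ΔU = nCvΔT = 0.832×20.8×(1250−850) = 6920 J.
Q = ΔU + W = nCpΔT = 9680 J.
Net over both steps: W = 2770 J, Q = 16000 J, ΔU = 13300 J.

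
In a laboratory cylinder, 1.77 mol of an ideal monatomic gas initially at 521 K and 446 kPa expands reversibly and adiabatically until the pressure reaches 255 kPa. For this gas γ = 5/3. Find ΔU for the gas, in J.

-2300 J

V₁ = nRT₁/P₁ = 1.77×8.314×521/446 = 17.2 L.
Adiabatic: T₂/T₁ = (P₂/P₁)^((γ−1)/γ) ⇒ T₂ = 521×(0.572)^0.400 = 417 K; V₂ = 24.0 L.
For an ideal gas ΔU = nCvΔT with Cv = (3/2)R = 12.5 J/(mol·K).
ΔU = 1.77×12.5×(417−521) = -2300 J.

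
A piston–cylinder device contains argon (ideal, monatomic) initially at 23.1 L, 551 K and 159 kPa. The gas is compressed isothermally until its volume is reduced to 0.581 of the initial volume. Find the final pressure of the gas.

274 kPa

Isothermal: T stays 551 K; PV = const ⇒ V₂ = 13.4 L, P₂ = 274 kPa.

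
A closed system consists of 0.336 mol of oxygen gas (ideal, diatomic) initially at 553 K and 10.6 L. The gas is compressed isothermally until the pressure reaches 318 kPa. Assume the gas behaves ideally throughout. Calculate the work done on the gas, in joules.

P₁ = nRT₁/V₁ = 0.336×8.314×553/10.6 = 146 kPa.
Isothermal: T stays 553 K; PV = const ⇒ V₂ = 4.86 L, P₂ = 318 kPa.
W = nRT ln(V₂/V₁) = 0.336×8.314×553×ln(0.458) = -1210 J.
Work done on the gas = −W_by = 1210 J.

1210 J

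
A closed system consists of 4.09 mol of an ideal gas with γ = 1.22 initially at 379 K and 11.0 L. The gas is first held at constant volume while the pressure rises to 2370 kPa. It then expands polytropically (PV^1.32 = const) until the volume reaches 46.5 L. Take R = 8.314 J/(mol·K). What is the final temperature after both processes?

P₁ = nRT₁/V₁ = 4.09×8.314×379/11.0 = 1170 kPa.
Step 1 — Isochoric: V stays 11.0 L; P/T = const ⇒ T₂ = 767 K, P₂ = 2370 kPa.
W = 0 (no volume change).
ΔU = nCvΔT = 4.09×37.8×(767−379) = 59900 J.
Q = ΔU = 59900 J.
State after step 1: P = 2370 kPa, V = 11.0 L, T = 767 K.
Step 2 — Polytropic n=1.32: T₂ = T₁(V₁/V₂)^(n−1) = 767×(0.237)^0.32 = 483 K; P₂ = P₁(V₁/V₂)^n = 353 kPa.
W = (P₁V₁−P₂V₂)/(n−1) = (2370×11.0−353×46.5)/0.32 = 30100 J.
ΔU = nCvΔT = 4.09×37.8×(483−767) = -43800 J.
Q = ΔU + W = -13700 J.
Net over both steps: W = 30100 J, Q = 46200 J, ΔU = 16100 J.

483 K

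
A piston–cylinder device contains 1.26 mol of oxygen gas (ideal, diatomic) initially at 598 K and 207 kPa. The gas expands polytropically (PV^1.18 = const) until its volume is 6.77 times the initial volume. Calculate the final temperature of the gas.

424 K

V₁ = nRT₁/P₁ = 1.26×8.314×598/207 = 30.3 L.
Polytropic n=1.18: T₂ = T₁(V₁/V₂)^(n−1) = 598×(0.148)^0.18 = 424 K; P₂ = P₁(V₁/V₂)^n = 21.7 kPa.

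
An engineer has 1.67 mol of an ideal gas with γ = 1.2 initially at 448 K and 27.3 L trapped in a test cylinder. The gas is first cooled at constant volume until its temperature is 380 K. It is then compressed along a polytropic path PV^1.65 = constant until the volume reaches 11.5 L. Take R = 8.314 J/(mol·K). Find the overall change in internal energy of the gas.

15200 J

P₁ = nRT₁/V₁ = 1.67×8.314×448/27.3 = 228 kPa.
Step 1 — Isochoric: V stays 27.3 L; P/T = const ⇒ T₂ = 380 K, P₂ = 193 kPa.
W = 0 (no volume change).
ΔU = nCvΔT = 1.67×41.6×(380−448) = -4720 J.
Q = ΔU = -4720 J.
State after step 1: P = 193 kPa, V = 27.3 L, T = 380 K.
Step 2 — Polytropic n=1.65: T₂ = T₁(V₁/V₂)^(n−1) = 380×(2.37)^0.65 = 667 K; P₂ = P₁(V₁/V₂)^n = 805 kPa.
W = (P₁V₁−P₂V₂)/(n−1) = (193×27.3−805×11.5)/0.65 = -6120 J.
ΔU = nCvΔT = 1.67×41.6×(667−380) = 19900 J.
Q = ΔU + W = 13800 J.
Net over both steps: W = -6120 J, Q = 9050 J, ΔU = 15200 J.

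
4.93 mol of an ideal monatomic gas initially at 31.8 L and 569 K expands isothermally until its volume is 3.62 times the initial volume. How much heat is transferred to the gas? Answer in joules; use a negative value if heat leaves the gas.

30000 J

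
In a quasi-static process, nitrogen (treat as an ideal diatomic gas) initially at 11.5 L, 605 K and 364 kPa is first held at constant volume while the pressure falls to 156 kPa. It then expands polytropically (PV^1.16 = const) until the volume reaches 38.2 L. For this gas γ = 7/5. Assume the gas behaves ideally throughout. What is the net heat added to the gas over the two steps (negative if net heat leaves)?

-4800 J

n = P₁V₁/(RT₁) = 364×11.5/(8.314×605) = 0.832 mol.
Step 1 — Isochoric: V stays 11.5 L; P/T = const ⇒ T₂ = 259 K, P₂ = 156 kPa.
W = 0 (no volume change).
ΔU = nCvΔT = 0.832×20.8×(259−605) = -5980 J.
Q = ΔU = -5980 J.
State after step 1: P = 156 kPa, V = 11.5 L, T = 259 K.
Step 2 — Polytropic n=1.16: T₂ = T₁(V₁/V₂)^(n−1) = 259×(0.301)^0.16 = 214 K; P₂ = P₁(V₁/V₂)^n = 38.8 kPa.
W = (P₁V₁−P₂V₂)/(n−1) = (156×11.5−38.8×38.2)/0.16 = 1960 J.
ΔU = nCvΔT = 0.832×20.8×(214−259) = -784 J.
Q = ΔU + W = 1180 J.
Net over both steps: W = 1960 J, Q = -4800 J, ΔU = -6760 J.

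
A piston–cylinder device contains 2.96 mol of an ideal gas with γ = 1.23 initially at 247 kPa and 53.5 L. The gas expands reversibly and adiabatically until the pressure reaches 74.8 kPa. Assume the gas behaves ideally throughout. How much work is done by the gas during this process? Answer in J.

11500 J

T₁ = P₁V₁/(nR) = 247×53.5/(2.96×8.314) = 537 K.
Adiabatic: T₂/T₁ = (P₂/P₁)^((γ−1)/γ) ⇒ T₂ = 537×(0.303)^0.187 = 429 K; V₂ = 141 L.
ΔU = nCvΔT = 2.96×36.1×(429−537) = -11500 J.
Q = 0 for an adiabatic process, so W = −ΔU = 11500 J.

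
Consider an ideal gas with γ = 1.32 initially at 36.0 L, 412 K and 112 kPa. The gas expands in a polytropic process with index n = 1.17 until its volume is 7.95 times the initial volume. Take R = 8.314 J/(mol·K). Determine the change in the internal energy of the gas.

n = P₁V₁/(RT₁) = 112×36.0/(8.314×412) = 1.18 mol.
Polytropic n=1.17: T₂ = T₁(V₁/V₂)^(n−1) = 412×(0.126)^0.17 = 290 K; P₂ = P₁(V₁/V₂)^n = 9.90 kPa.
For an ideal gas ΔU = nCvΔT with Cv = R/(γ−1) = 26.0 J/(mol·K).
ΔU = 1.18×26.0×(290−412) = -3740 J.

-3740 J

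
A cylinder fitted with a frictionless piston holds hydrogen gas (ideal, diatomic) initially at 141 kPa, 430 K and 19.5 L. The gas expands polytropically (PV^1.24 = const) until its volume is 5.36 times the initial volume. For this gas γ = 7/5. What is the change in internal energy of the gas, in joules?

n = P₁V₁/(RT₁) = 141×19.5/(8.314×430) = 0.769 mol.
Polytropic n=1.24: T₂ = T₁(V₁/V₂)^(n−1) = 430×(0.187)^0.24 = 287 K; P₂ = P₁(V₁/V₂)^n = 17.6 kPa.
For an ideal gas ΔU = nCvΔT with Cv = (5/2)R = 20.8 J/(mol·K).
ΔU = 0.769×20.8×(287−430) = -2280 J.

-2280 J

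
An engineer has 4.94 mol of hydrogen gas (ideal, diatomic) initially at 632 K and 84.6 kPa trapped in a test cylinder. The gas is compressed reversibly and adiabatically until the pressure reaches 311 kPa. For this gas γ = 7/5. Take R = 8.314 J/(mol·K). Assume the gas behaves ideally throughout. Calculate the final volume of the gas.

V₁ = nRT₁/P₁ = 4.94×8.314×632/84.6 = 307 L.
Adiabatic: T₂/T₁ = (P₂/P₁)^((γ−1)/γ) ⇒ T₂ = 632×(3.68)^0.286 = 917 K; V₂ = 121 L.

121 L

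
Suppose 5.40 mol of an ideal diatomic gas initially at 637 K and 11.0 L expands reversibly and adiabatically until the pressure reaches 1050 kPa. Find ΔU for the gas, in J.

-16300 J

P₁ = nRT₁/V₁ = 5.40×8.314×637/11.0 = 2600 kPa.
Adiabatic: T₂/T₁ = (P₂/P₁)^((γ−1)/γ) ⇒ T₂ = 637×(0.404)^0.286 = 492 K; V₂ = 21.0 L.
For an ideal gas ΔU = nCvΔT with Cv = (5/2)R = 20.8 J/(mol·K).
ΔU = 5.40×20.8×(492−637) = -16300 J.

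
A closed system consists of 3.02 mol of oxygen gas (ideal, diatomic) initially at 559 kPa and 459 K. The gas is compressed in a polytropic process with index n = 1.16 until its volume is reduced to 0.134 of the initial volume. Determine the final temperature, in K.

633 K

V₁ = nRT₁/P₁ = 3.02×8.314×459/559 = 20.6 L.
Polytropic n=1.16: T₂ = T₁(V₁/V₂)^(n−1) = 459×(7.46)^0.16 = 633 K; P₂ = P₁(V₁/V₂)^n = 5750 kPa.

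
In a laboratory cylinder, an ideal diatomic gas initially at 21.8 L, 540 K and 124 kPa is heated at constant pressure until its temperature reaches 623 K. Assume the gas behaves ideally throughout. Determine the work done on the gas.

n = P₁V₁/(RT₁) = 124×21.8/(8.314×540) = 0.602 mol.
Isobaric: P stays 124 kPa; V/T = const ⇒ T₂ = 623 K, V₂ = 25.2 L.
W = PΔV = 124×(25.2−21.8) kPa·L = 415 J.
Work done on the gas = −W_by = -415 J.

-415 J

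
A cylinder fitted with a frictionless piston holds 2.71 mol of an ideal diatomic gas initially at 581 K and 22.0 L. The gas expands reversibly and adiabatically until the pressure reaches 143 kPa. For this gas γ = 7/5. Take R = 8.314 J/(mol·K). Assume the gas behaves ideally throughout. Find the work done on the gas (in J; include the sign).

-10900 J

P₁ = nRT₁/V₁ = 2.71×8.314×581/22.0 = 595 kPa.
Adiabatic: T₂/T₁ = (P₂/P₁)^((γ−1)/γ) ⇒ T₂ = 581×(0.240)^0.286 = 387 K; V₂ = 60.9 L.
ΔU = nCvΔT = 2.71×20.8×(387−581) = -10900 J.
Q = 0 for an adiabatic process, so W = −ΔU = 10900 J.
Work done on the gas = −W_by = -10900 J.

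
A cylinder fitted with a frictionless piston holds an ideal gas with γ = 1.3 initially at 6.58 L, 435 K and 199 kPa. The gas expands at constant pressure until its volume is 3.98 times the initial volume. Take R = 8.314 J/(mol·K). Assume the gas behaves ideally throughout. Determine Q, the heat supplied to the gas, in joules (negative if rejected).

n = P₁V₁/(RT₁) = 199×6.58/(8.314×435) = 0.362 mol.
Isobaric: P stays 199 kPa; V/T = const ⇒ T₂ = 1730 K, V₂ = 26.2 L.
W = PΔV = 199×(26.2−6.58) kPa·L = 3900 J.
ΔU = nCvΔT = 0.362×27.7×(1730−435) = 13000 J.
Q = ΔU + W = nCpΔT = 16900 J.

16900 J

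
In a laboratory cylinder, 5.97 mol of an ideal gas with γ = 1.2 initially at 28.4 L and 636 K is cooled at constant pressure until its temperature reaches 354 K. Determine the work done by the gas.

-14000 J

P₁ = nRT₁/V₁ = 5.97×8.314×636/28.4 = 1110 kPa.
Isobaric: P stays 1110 kPa; V/T = const ⇒ T₂ = 354 K, V₂ = 15.8 L.
W = PΔV = 1110×(15.8−28.4) kPa·L = -14000 J.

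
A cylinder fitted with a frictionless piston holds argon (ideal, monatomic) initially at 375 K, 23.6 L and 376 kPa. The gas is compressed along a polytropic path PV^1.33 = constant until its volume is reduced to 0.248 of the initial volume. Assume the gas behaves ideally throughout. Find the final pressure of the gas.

Polytropic n=1.33: T₂ = T₁(V₁/V₂)^(n−1) = 375×(4.03)^0.33 = 594 K; P₂ = P₁(V₁/V₂)^n = 2400 kPa.

2400 kPa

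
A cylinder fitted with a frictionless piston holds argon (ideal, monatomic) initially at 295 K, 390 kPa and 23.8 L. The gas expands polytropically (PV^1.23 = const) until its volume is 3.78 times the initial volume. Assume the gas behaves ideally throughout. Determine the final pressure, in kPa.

76.0 kPa

Polytropic n=1.23: T₂ = T₁(V₁/V₂)^(n−1) = 295×(0.265)^0.23 = 217 K; P₂ = P₁(V₁/V₂)^n = 76.0 kPa.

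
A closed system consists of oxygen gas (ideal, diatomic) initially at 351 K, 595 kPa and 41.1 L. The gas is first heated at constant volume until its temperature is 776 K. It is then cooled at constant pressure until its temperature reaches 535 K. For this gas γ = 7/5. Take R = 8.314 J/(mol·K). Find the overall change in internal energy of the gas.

32000 J

n = P₁V₁/(RT₁) = 595×41.1/(8.314×351) = 8.38 mol.
Step 1 — Isochoric: V stays 41.1 L; P/T = const ⇒ T₂ = 776 K, P₂ = 1320 kPa.
W = 0 (no volume change).
ΔU = nCvΔT = 8.38×20.8×(776−351) = 74000 J.
Q = ΔU = 74000 J.
State after step 1: P = 1320 kPa, V = 41.1 L, T = 776 K.
Step 2 — Isobaric: P stays 1320 kPa; V/T = const ⇒ T₂ = 535 K, V₂ = 28.3 L.
W = PΔV = 1320×(28.3−41.1) kPa·L = -16800 J.
ΔU = nCvΔT = 8.38×20.8×(535−776) = -42000 J.
Q = ΔU + W = nCpΔT = -58800 J.
Net over both steps: W = -16800 J, Q = 15300 J, ΔU = 32000 J.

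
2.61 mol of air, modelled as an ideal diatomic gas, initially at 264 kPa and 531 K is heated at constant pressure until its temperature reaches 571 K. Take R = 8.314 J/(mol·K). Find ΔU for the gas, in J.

V₁ = nRT₁/P₁ = 2.61×8.314×531/264 = 43.6 L.
Isobaric: P stays 264 kPa; V/T = const ⇒ T₂ = 571 K, V₂ = 46.9 L.
For an ideal gas ΔU = nCvΔT with Cv = (5/2)R = 20.8 J/(mol·K).
ΔU = 2.61×20.8×(571−531) = 2170 J.

2170 J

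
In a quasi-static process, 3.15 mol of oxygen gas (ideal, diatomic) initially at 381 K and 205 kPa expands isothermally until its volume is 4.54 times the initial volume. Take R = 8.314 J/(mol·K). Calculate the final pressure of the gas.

V₁ = nRT₁/P₁ = 3.15×8.314×381/205 = 48.7 L.
Isothermal: T stays 381 K; PV = const ⇒ V₂ = 221 L, P₂ = 45.2 kPa.

45.2 kPa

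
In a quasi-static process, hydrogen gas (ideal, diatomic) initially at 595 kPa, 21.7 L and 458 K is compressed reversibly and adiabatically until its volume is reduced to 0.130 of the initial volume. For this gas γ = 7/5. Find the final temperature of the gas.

Adiabatic: TV^(γ−1) = const ⇒ T₂ = 458×(7.69)^0.400 = 1040 K; PV^γ = const ⇒ P₂ = 10400 kPa.

1040 K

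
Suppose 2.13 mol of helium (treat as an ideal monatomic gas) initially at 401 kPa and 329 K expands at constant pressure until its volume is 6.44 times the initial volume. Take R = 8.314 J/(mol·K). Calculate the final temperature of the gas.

V₁ = nRT₁/P₁ = 2.13×8.314×329/401 = 14.5 L.
Isobaric: P stays 401 kPa; V/T = const ⇒ T₂ = 2120 K, V₂ = 93.6 L.

2120 K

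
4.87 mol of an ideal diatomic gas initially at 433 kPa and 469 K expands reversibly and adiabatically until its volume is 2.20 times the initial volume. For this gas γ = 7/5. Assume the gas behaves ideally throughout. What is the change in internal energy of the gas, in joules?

V₁ = nRT₁/P₁ = 4.87×8.314×469/433 = 43.9 L.
Adiabatic: TV^(γ−1) = const ⇒ T₂ = 469×(0.455)^0.400 = 342 K; PV^γ = const ⇒ P₂ = 144 kPa.
For an ideal gas ΔU = nCvΔT with Cv = (5/2)R = 20.8 J/(mol·K).
ΔU = 4.87×20.8×(342−469) = -12800 J.

-12800 J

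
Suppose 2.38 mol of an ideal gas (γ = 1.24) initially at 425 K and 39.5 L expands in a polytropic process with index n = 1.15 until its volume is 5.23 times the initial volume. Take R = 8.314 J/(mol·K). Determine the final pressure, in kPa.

P₁ = nRT₁/V₁ = 2.38×8.314×425/39.5 = 213 kPa.
Polytropic n=1.15: T₂ = T₁(V₁/V₂)^(n−1) = 425×(0.191)^0.15 = 332 K; P₂ = P₁(V₁/V₂)^n = 31.8 kPa.

31.8 kPa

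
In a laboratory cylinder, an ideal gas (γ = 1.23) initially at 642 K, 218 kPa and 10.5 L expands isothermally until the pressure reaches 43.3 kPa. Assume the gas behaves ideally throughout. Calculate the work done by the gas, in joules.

n = P₁V₁/(RT₁) = 218×10.5/(8.314×642) = 0.429 mol.
Isothermal: T stays 642 K; PV = const ⇒ V₂ = 52.9 L, P₂ = 43.3 kPa.
W = nRT ln(V₂/V₁) = 0.429×8.314×642×ln(5.03) = 3700 J.

3700 J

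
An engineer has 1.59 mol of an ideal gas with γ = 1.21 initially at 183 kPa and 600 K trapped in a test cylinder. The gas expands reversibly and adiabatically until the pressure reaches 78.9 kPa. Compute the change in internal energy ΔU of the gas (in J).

V₁ = nRT₁/P₁ = 1.59×8.314×600/183 = 43.3 L.
Adiabatic: T₂/T₁ = (P₂/P₁)^((γ−1)/γ) ⇒ T₂ = 600×(0.431)^0.174 = 518 K; V₂ = 86.9 L.
For an ideal gas ΔU = nCvΔT with Cv = R/(γ−1) = 39.6 J/(mol·K).
ΔU = 1.59×39.6×(518−600) = -5130 J.

-5130 J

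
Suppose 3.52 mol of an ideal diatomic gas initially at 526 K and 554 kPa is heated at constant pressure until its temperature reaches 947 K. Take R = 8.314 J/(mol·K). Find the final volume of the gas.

50.0 L

V₁ = nRT₁/P₁ = 3.52×8.314×526/554 = 27.8 L.
Isobaric: P stays 554 kPa; V/T = const ⇒ T₂ = 947 K, V₂ = 50.0 L.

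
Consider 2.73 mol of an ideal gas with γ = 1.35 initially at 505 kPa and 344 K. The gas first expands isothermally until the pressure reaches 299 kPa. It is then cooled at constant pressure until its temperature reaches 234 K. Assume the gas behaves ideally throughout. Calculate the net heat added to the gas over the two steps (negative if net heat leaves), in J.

-5540 J

V₁ = nRT₁/P₁ = 2.73×8.314×344/505 = 15.5 L.
Step 1 — Isothermal: T stays 344 K; PV = const ⇒ V₂ = 26.1 L, P₂ = 299 kPa.
ΔU = 0 (ideal gas, T constant).
W = nRT ln(V₂/V₁) = 2.73×8.314×344×ln(1.69) = 4090 J.
Q = ΔU + W = 4090 J.
State after step 1: P = 299 kPa, V = 26.1 L, T = 344 K.
Step 2 — Isobaric: P stays 299 kPa; V/T = const ⇒ T₂ = 234 K, V₂ = 17.8 L.
W = PΔV = 299×(17.8−26.1) kPa·L = -2500 J.
ΔU = nCvΔT = 2.73×23.8×(234−344) = -7130 J.
Q = ΔU + W = nCpΔT = -9630 J.
Net over both steps: W = 1600 J, Q = -5540 J, ΔU = -7130 J.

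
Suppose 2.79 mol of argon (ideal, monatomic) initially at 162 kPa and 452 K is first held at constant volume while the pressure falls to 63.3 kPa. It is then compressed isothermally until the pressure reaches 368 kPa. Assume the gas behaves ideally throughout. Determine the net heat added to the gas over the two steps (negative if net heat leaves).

-16800 J

V₁ = nRT₁/P₁ = 2.79×8.314×452/162 = 64.7 L.
Step 1 — Isochoric: V stays 64.7 L; P/T = const ⇒ T₂ = 177 K, P₂ = 63.3 kPa.
W = 0 (no volume change).
ΔU = nCvΔT = 2.79×12.5×(177−452) = -9580 J.
Q = ΔU = -9580 J.
State after step 1: P = 63.3 kPa, V = 64.7 L, T = 177 K.
Step 2 — Isothermal: T stays 177 K; PV = const ⇒ V₂ = 11.1 L, P₂ = 368 kPa.
ΔU = 0 (ideal gas, T constant).
W = nRT ln(V₂/V₁) = 2.79×8.314×177×ln(0.172) = -7210 J.
Q = ΔU + W = -7210 J.
Net over both steps: W = -7210 J, Q = -16800 J, ΔU = -9580 J.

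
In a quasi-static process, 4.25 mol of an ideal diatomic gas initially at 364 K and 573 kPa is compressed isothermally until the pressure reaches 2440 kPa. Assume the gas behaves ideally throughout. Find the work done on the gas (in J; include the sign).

18600 J

V₁ = nRT₁/P₁ = 4.25×8.314×364/573 = 22.4 L.
Isothermal: T stays 364 K; PV = const ⇒ V₂ = 5.27 L, P₂ = 2440 kPa.
W = nRT ln(V₂/V₁) = 4.25×8.314×364×ln(0.235) = -18600 J.
Work done on the gas = −W_by = 18600 J.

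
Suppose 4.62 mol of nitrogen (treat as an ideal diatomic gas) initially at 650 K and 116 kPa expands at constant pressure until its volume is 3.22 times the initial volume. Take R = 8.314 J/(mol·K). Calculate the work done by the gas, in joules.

55400 J

V₁ = nRT₁/P₁ = 4.62×8.314×650/116 = 215 L.
Isobaric: P stays 116 kPa; V/T = const ⇒ T₂ = 2090 K, V₂ = 693 L.
W = PΔV = 116×(693−215) kPa·L = 55400 J.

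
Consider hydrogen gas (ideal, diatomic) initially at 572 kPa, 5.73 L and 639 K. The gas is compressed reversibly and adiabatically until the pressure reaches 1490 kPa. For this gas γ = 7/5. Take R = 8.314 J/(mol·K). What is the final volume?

Adiabatic: T₂/T₁ = (P₂/P₁)^((γ−1)/γ) ⇒ T₂ = 639×(2.60)^0.286 = 840 K; V₂ = 2.89 L.

2.89 L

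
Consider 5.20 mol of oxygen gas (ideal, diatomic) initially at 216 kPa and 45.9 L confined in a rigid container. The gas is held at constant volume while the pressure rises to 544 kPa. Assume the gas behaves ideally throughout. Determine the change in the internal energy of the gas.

T₁ = P₁V₁/(nR) = 216×45.9/(5.20×8.314) = 229 K.
Isochoric: V stays 45.9 L; P/T = const ⇒ T₂ = 578 K, P₂ = 544 kPa.
For an ideal gas ΔU = nCvΔT with Cv = (5/2)R = 20.8 J/(mol·K).
ΔU = 5.20×20.8×(578−229) = 37600 J.

37600 J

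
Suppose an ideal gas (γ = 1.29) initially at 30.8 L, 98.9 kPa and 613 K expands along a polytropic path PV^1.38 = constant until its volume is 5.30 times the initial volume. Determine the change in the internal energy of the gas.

n = P₁V₁/(RT₁) = 98.9×30.8/(8.314×613) = 0.598 mol.
Polytropic n=1.38: T₂ = T₁(V₁/V₂)^(n−1) = 613×(0.189)^0.38 = 325 K; P₂ = P₁(V₁/V₂)^n = 9.90 kPa.
For an ideal gas ΔU = nCvΔT with Cv = R/(γ−1) = 28.7 J/(mol·K).
ΔU = 0.598×28.7×(325−613) = -4930 J.

-4930 J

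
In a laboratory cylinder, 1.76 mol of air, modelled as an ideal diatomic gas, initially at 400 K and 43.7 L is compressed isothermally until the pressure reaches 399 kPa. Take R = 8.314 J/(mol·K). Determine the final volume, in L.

P₁ = nRT₁/V₁ = 1.76×8.314×400/43.7 = 134 kPa.
Isothermal: T stays 400 K; PV = const ⇒ V₂ = 14.7 L, P₂ = 399 kPa.

14.7 L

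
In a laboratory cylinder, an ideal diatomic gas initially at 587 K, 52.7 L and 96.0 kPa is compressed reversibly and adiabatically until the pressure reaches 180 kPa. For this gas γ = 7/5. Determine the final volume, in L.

Adiabatic: T₂/T₁ = (P₂/P₁)^((γ−1)/γ) ⇒ T₂ = 587×(1.88)^0.286 = 702 K; V₂ = 33.6 L.

33.6 L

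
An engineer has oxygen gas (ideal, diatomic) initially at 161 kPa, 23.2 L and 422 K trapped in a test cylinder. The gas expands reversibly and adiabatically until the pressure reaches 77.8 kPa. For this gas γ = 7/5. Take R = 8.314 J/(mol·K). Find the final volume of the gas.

Adiabatic: T₂/T₁ = (P₂/P₁)^((γ−1)/γ) ⇒ T₂ = 422×(0.483)^0.286 = 343 K; V₂ = 39.0 L.

39.0 L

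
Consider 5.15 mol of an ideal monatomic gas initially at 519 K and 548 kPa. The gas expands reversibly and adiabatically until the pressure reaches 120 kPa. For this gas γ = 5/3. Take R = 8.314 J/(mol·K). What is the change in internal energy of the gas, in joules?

-15200 J

V₁ = nRT₁/P₁ = 5.15×8.314×519/548 = 40.6 L.
Adiabatic: T₂/T₁ = (P₂/P₁)^((γ−1)/γ) ⇒ T₂ = 519×(0.219)^0.400 = 283 K; V₂ = 101 L.
For an ideal gas ΔU = nCvΔT with Cv = (3/2)R = 12.5 J/(mol·K).
ΔU = 5.15×12.5×(283−519) = -15200 J.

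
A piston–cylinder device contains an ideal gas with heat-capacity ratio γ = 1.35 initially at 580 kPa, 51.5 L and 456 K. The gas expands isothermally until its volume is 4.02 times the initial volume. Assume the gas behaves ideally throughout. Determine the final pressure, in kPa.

144 kPa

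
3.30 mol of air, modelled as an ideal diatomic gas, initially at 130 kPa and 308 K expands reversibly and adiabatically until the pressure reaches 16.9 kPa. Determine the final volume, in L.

V₁ = nRT₁/P₁ = 3.30×8.314×308/130 = 65.0 L.
Adiabatic: T₂/T₁ = (P₂/P₁)^((γ−1)/γ) ⇒ T₂ = 308×(0.130)^0.286 = 172 K; V₂ = 279 L.

279 L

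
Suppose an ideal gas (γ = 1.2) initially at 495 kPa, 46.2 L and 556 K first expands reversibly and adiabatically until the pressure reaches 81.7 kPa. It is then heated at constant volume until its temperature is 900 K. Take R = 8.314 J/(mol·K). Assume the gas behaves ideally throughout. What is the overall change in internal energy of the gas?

n = P₁V₁/(RT₁) = 495×46.2/(8.314×556) = 4.95 mol.
Step 1 — Adiabatic: T₂/T₁ = (P₂/P₁)^((γ−1)/γ) ⇒ T₂ = 556×(0.165)^0.167 = 412 K; V₂ = 207 L.
ΔU = nCvΔT = 4.95×41.6×(412−556) = -29700 J.
Q = 0 for an adiabatic process, so W = −ΔU = 29700 J.
State after step 1: P = 81.7 kPa, V = 207 L, T = 412 K.
Step 2 — Isochoric: V stays 207 L; P/T = const ⇒ T₂ = 900 K, P₂ = 179 kPa.
W = 0 (no volume change).
ΔU = nCvΔT = 4.95×41.6×(900−412) = 100000 J.
Q = ΔU = 100000 J.
Net over both steps: W = 29700 J, Q = 100000 J, ΔU = 70700 J.

70700 J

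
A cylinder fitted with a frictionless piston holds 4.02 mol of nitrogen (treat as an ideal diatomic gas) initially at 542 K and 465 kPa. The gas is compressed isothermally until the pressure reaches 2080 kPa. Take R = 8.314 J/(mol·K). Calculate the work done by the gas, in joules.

-27100 J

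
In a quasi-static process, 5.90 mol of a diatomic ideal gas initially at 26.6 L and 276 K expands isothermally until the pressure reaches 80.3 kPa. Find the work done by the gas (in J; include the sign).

25000 J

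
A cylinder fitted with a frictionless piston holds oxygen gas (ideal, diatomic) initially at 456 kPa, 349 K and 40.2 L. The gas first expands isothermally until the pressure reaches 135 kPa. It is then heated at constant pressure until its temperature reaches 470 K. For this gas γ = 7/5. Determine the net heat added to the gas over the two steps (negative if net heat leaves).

n = P₁V₁/(RT₁) = 456×40.2/(8.314×349) = 6.32 mol.
Step 1 — Isothermal: T stays 349 K; PV = const ⇒ V₂ = 136 L, P₂ = 135 kPa.
ΔU = 0 (ideal gas, T constant).
W = nRT ln(V₂/V₁) = 6.32×8.314×349×ln(3.38) = 22300 J.
Q = ΔU + W = 22300 J.
State after step 1: P = 135 kPa, V = 136 L, T = 349 K.
Step 2 — Isobaric: P stays 135 kPa; V/T = const ⇒ T₂ = 470 K, V₂ = 183 L.
W = PΔV = 135×(183−136) kPa·L = 6360 J.
ΔU = nCvΔT = 6.32×20.8×(470−349) = 15900 J.
Q = ΔU + W = nCpΔT = 22200 J.
Net over both steps: W = 28700 J, Q = 44600 J, ΔU = 15900 J.

44600 J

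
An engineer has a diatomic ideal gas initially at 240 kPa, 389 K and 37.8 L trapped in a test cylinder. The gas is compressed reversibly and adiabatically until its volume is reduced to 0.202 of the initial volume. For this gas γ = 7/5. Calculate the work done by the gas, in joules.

-20300 J

n = P₁V₁/(RT₁) = 240×37.8/(8.314×389) = 2.81 mol.
Adiabatic: TV^(γ−1) = const ⇒ T₂ = 389×(4.95)^0.400 = 738 K; PV^γ = const ⇒ P₂ = 2250 kPa.
ΔU = nCvΔT = 2.81×20.8×(738−389) = 20300 J.
Q = 0 for an adiabatic process, so W = −ΔU = -20300 J.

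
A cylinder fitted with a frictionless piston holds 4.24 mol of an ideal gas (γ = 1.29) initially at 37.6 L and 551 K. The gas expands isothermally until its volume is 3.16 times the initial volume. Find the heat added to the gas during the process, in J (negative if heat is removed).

22300 J

P₁ = nRT₁/V₁ = 4.24×8.314×551/37.6 = 517 kPa.
Isothermal: T stays 551 K; PV = const ⇒ V₂ = 119 L, P₂ = 163 kPa.
ΔU = 0 (ideal gas, T constant).
W = nRT ln(V₂/V₁) = 4.24×8.314×551×ln(3.16) = 22300 J.
Q = ΔU + W = 22300 J.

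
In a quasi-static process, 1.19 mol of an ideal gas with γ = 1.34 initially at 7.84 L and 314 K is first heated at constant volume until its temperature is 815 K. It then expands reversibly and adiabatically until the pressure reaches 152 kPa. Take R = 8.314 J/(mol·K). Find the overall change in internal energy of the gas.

P₁ = nRT₁/V₁ = 1.19×8.314×314/7.84 = 396 kPa.
Step 1 — Isochoric: V stays 7.84 L; P/T = const ⇒ T₂ = 815 K, P₂ = 1030 kPa.
W = 0 (no volume change).
ΔU = nCvΔT = 1.19×24.5×(815−314) = 14600 J.
Q = ΔU = 14600 J.
State after step 1: P = 1030 kPa, V = 7.84 L, T = 815 K.
Step 2 — Adiabatic: T₂/T₁ = (P₂/P₁)^((γ−1)/γ) ⇒ T₂ = 815×(0.148)^0.254 = 502 K; V₂ = 32.7 L.
ΔU = nCvΔT = 1.19×24.5×(502−815) = -9120 J.
Q = 0 for an adiabatic process, so W = −ΔU = 9120 J.
Net over both steps: W = 9120 J, Q = 14600 J, ΔU = 5460 J.

5460 J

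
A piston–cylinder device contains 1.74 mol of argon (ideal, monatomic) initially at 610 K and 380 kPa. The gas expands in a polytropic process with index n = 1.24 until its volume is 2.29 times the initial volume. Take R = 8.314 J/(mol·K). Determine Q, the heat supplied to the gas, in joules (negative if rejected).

4240 J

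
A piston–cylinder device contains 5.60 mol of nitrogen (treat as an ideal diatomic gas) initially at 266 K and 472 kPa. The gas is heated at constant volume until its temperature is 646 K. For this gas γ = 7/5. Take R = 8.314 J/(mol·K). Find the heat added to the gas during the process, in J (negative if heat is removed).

V₁ = nRT₁/P₁ = 5.60×8.314×266/472 = 26.2 L.
Isochoric: V stays 26.2 L; P/T = const ⇒ T₂ = 646 K, P₂ = 1150 kPa.
W = 0 (no volume change).
ΔU = nCvΔT = 5.60×20.8×(646−266) = 44200 J.
Q = ΔU = 44200 J.

44200 J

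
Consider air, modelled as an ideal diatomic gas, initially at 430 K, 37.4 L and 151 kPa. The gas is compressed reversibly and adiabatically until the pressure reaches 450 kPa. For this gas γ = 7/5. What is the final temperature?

587 K

Adiabatic: T₂/T₁ = (P₂/P₁)^((γ−1)/γ) ⇒ T₂ = 430×(2.98)^0.286 = 587 K; V₂ = 17.1 L.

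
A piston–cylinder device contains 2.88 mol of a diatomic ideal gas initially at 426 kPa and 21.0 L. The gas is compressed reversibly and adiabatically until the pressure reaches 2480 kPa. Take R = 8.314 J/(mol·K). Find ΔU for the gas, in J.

14600 J

T₁ = P₁V₁/(nR) = 426×21.0/(2.88×8.314) = 374 K.
Adiabatic: T₂/T₁ = (P₂/P₁)^((γ−1)/γ) ⇒ T₂ = 374×(5.82)^0.286 = 618 K; V₂ = 5.97 L.
For an ideal gas ΔU = nCvΔT with Cv = (5/2)R = 20.8 J/(mol·K).
ΔU = 2.88×20.8×(618−374) = 14600 J.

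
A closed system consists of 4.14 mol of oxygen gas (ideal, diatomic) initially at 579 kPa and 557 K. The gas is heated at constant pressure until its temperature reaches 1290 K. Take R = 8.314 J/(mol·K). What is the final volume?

V₁ = nRT₁/P₁ = 4.14×8.314×557/579 = 33.1 L.
Isobaric: P stays 579 kPa; V/T = const ⇒ T₂ = 1290 K, V₂ = 76.7 L.

76.7 L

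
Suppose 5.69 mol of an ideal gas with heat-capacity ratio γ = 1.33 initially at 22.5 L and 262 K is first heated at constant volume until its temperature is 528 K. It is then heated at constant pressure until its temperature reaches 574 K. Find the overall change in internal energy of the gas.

44700 J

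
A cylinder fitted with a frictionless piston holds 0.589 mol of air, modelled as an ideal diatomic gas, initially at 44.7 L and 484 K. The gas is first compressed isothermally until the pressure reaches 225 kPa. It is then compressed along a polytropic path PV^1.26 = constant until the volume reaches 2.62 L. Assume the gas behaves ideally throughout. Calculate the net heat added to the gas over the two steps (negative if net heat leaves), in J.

-4820 J

P₁ = nRT₁/V₁ = 0.589×8.314×484/44.7 = 53.0 kPa.
Step 1 — Isothermal: T stays 484 K; PV = const ⇒ V₂ = 10.5 L, P₂ = 225 kPa.
ΔU = 0 (ideal gas, T constant).
W = nRT ln(V₂/V₁) = 0.589×8.314×484×ln(0.236) = -3430 J.
Q = ΔU + W = -3430 J.
State after step 1: P = 225 kPa, V = 10.5 L, T = 484 K.
Step 2 — Polytropic n=1.26: T₂ = T₁(V₁/V₂)^(n−1) = 484×(4.02)^0.26 = 695 K; P₂ = P₁(V₁/V₂)^n = 1300 kPa.
W = (P₁V₁−P₂V₂)/(n−1) = (225×10.5−1300×2.62)/0.26 = -3970 J.
ΔU = nCvΔT = 0.589×20.8×(695−484) = 2580 J.
Q = ΔU + W = -1390 J.
Net over both steps: W = -7400 J, Q = -4820 J, ΔU = 2580 J.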